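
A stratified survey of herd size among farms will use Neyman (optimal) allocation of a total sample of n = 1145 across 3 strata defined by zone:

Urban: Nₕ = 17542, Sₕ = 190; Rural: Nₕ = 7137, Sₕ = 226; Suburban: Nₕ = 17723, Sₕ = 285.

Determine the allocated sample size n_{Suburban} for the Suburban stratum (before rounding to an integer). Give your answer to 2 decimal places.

Neyman allocation: nₕ = n·NₕSₕ / Σⱼ NⱼSⱼ.
Σ NⱼSⱼ = 17542·190 + 7137·226 + 17723·285 = 9.996997 × 10^6.
n_{Suburban} = 1145·17723·285 / (9.996997 × 10^6) = 578.52.

578.52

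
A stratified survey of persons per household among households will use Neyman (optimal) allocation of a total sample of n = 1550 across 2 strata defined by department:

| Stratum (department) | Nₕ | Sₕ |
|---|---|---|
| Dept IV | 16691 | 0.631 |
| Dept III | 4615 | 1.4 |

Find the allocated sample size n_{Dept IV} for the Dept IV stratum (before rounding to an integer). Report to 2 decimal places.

Neyman allocation: nₕ = n·NₕSₕ / Σⱼ NⱼSⱼ.
Σ NⱼSⱼ = 16691·0.631 + 4615·1.4 = 16993.021.
n_{Dept IV} = 1550·16691·0.631 / 16993.021 = 960.67.

960.67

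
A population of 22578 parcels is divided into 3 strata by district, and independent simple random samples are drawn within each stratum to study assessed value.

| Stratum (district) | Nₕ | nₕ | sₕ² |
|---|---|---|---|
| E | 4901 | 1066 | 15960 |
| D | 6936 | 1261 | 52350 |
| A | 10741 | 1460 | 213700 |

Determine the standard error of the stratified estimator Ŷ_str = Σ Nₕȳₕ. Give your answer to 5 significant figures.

128480

Var(Ŷ_str) = Σₕ Nₕ²(1 − fₕ)sₕ²/nₕ.
E: 4901²·(1 − 1066/4901)·15960/1066 = 2.8140108 × 10^8.
D: 6936²·(1 − 1261/6936)·52350/1261 = 1.6340922 × 10^9.
A: 10741²·(1 − 1460/10741)·213700/1460 = 1.4591205 × 10^10.
Sum = 1.6506698 × 10^10.
SE = √(1.6506698 × 10^10) = 128480.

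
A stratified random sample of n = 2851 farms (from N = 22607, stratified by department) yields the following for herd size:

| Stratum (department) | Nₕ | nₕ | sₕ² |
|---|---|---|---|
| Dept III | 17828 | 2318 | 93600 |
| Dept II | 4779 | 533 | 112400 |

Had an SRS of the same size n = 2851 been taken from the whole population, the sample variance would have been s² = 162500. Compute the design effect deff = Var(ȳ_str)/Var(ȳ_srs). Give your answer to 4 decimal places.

Var(ȳ_str) = Σ Wₕ²(1−fₕ)sₕ²/nₕ with Wₕ = Nₕ/22607:
  Dept III: (17828/22607)²·(1−2318/17828)·93600/2318 = 21.846958
  Dept II: (4779/22607)²·(1−533/4779)·112400/533 = 8.3727911
  → Var(ȳ_str) = 30.219749.
Var(ȳ_srs) = (1 − 2851/22607)·162500/2851 = 49.809506.
deff = 30.219749 / 49.809506 = 0.6067.

0.6067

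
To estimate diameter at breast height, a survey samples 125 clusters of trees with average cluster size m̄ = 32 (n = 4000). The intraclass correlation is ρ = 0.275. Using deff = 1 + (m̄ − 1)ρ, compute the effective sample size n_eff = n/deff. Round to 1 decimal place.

419.9

deff = 1 + (32 − 1)·0.275 = 1 + 8.525 = 9.525.
n_eff = 4000 / 9.525 = 419.9.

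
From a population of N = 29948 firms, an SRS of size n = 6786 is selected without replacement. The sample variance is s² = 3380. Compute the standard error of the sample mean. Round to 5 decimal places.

0.62066

Under SRS without replacement, Var(ȳ) = (1 − f)·s²/n with f = n/N = 6786/29948 = 0.22659276.
Var(ȳ) = (1 − 0.22659276)·3380/6786 = 0.77340724·0.49808429 = 0.385222.
SE(ȳ) = √(0.385222) = 0.62066.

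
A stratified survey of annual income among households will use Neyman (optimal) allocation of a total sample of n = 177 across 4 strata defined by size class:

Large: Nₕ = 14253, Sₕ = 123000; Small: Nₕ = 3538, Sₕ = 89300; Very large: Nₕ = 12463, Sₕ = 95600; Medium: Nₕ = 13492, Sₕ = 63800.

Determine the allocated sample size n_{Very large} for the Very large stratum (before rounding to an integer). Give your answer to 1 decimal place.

Neyman allocation: nₕ = n·NₕSₕ / Σⱼ NⱼSⱼ.
Σ NⱼSⱼ = 14253·123000 + 3538·89300 + 12463·95600 + 13492·63800 = 4.1213148 × 10^9.
n_{Very large} = 177·12463·95600 / (4.1213148 × 10^9) = 51.2.

51.2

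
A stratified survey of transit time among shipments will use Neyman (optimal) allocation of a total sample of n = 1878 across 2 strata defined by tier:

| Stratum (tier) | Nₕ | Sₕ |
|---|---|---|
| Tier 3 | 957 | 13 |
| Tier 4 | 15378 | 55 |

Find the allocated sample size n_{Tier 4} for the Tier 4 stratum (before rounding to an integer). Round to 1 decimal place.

1850.8

Neyman allocation: nₕ = n·NₕSₕ / Σⱼ NⱼSⱼ.
Σ NⱼSⱼ = 957·13 + 15378·55 = 858231.
n_{Tier 4} = 1878·15378·55 / 858231 = 1850.8.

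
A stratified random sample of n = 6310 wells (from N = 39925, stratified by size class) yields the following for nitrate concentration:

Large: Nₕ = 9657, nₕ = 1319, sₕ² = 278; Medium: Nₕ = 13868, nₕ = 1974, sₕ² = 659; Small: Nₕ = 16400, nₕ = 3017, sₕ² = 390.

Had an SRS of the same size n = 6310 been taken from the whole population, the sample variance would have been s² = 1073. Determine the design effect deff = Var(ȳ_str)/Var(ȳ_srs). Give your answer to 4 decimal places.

0.4400

Var(ȳ_str) = Σ Wₕ²(1−fₕ)sₕ²/nₕ with Wₕ = Nₕ/39925:
  Large: (9657/39925)²·(1−1319/9657)·278/1319 = 0.010646682
  Medium: (13868/39925)²·(1−1974/13868)·659/1974 = 0.034545397
  Small: (16400/39925)²·(1−3017/16400)·390/3017 = 0.017799048
  → Var(ȳ_str) = 0.062991127.
Var(ȳ_srs) = (1 − 6310/39925)·1073/6310 = 0.14317215.
deff = 0.062991127 / 0.14317215 = 0.4400.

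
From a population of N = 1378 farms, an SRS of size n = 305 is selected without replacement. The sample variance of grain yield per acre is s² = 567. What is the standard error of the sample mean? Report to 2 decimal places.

1.20

Under SRS without replacement, Var(ȳ) = (1 − f)·s²/n with f = n/N = 305/1378 = 0.22133527.
Var(ȳ) = (1 − 0.22133527)·567/305 = 0.77866473·1.8590164 = 1.4475505.
SE(ȳ) = √(1.4475505) = 1.20.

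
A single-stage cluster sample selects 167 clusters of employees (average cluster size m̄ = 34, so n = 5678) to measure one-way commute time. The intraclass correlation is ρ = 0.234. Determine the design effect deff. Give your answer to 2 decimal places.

deff = 1 + (34 − 1)·0.234 = 1 + 7.722 = 8.722.

8.72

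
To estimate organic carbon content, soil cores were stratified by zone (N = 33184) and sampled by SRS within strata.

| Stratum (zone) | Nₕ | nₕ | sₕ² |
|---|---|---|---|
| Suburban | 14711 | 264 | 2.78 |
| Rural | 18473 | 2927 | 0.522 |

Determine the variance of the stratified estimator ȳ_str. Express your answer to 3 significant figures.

Var(ȳ_str) = Σₕ Wₕ²(1 − fₕ)sₕ²/nₕ with Wₕ = Nₕ/N, N = 33184.
Suburban: Wₕ = 0.44331606; term = 0.44331606²·(1 − 0.01794575)·2.78/264 = 0.0020323723.
Rural: Wₕ = 0.55668394; term = 0.55668394²·(1 − 0.15844746)·0.522/2927 = 4.6510007 × 10^-5.
Sum = 0.0020788823.

0.00208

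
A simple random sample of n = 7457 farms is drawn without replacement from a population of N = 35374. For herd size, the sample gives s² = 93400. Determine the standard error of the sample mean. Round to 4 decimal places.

Under SRS without replacement, Var(ȳ) = (1 − f)·s²/n with f = n/N = 7457/35374 = 0.21080455.
Var(ȳ) = (1 − 0.21080455)·93400/7457 = 0.78919545·12.525144 = 9.8847868.
SE(ȳ) = √(9.8847868) = 3.1440.

3.1440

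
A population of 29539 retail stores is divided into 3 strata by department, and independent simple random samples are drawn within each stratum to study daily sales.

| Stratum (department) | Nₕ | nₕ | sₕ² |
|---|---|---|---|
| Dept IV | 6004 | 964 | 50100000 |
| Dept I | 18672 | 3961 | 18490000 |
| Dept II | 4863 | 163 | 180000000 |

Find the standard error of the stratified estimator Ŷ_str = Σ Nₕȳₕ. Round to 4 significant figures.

5.300 × 10^6

Var(Ŷ_str) = Σₕ Nₕ²(1 − fₕ)sₕ²/nₕ.
Dept IV: 6004²·(1 − 964/6004)·50100000/964 = 1.5726494 × 10^12.
Dept I: 18672²·(1 − 3961/18672)·18490000/3961 = 1.2822275 × 10^12.
Dept II: 4863²·(1 − 163/4863)·180000000/163 = 2.5239865 × 10^13.
Sum = 2.8094742 × 10^13.
SE = √(2.8094742 × 10^13) = 5.300 × 10^6.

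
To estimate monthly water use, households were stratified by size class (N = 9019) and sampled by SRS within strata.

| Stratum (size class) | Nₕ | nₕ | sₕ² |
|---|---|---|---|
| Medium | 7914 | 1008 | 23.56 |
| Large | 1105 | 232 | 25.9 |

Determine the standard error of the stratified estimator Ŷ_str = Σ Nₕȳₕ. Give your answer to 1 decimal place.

1176.9

Var(Ŷ_str) = Σₕ Nₕ²(1 − fₕ)sₕ²/nₕ.
Medium: 7914²·(1 − 1008/7914)·23.56/1008 = 1.2774308 × 10^6.
Large: 1105²·(1 − 232/1105)·25.9/232 = 107693.2.
Sum = 1.385124 × 10^6.
SE = √(1.385124 × 10^6) = 1176.9.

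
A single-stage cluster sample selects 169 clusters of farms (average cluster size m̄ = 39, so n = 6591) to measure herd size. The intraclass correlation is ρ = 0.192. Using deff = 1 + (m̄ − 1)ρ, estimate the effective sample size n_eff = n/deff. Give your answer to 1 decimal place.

deff = 1 + (39 − 1)·0.192 = 1 + 7.296 = 8.296.
n_eff = 6591 / 8.296 = 794.5.

794.5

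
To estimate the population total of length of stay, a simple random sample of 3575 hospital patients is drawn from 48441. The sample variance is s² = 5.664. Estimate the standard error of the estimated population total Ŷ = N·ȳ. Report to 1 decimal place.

1855.6

Var(Ŷ) = N²·Var(ȳ) = N²·(1 − n/N)·s²/n.
f = 3575/48441 = 0.07380112; Var(ȳ) = 0.92619888·5.664/3575 = 0.0014674099.
Var(Ŷ) = 48441² · 0.0014674099 = 3.4433221 × 10^6.
SE(Ŷ) = √(3.4433221 × 10^6) = 1855.6.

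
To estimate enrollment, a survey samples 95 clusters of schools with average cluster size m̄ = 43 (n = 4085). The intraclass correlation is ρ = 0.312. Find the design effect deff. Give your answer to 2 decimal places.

14.10

deff = 1 + (43 − 1)·0.312 = 1 + 13.104 = 14.104.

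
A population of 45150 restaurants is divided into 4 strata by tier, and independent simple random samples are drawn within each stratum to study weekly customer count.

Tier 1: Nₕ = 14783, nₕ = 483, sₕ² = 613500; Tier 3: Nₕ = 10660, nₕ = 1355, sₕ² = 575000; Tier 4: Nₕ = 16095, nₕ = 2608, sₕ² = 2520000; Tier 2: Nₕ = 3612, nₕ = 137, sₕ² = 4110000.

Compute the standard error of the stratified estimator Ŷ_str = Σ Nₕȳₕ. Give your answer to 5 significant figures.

947050

Var(Ŷ_str) = Σₕ Nₕ²(1 − fₕ)sₕ²/nₕ.
Tier 1: 14783²·(1 − 483/14783)·613500/483 = 2.6851345 × 10^11.
Tier 3: 10660²·(1 − 1355/10660)·575000/1355 = 4.2092249 × 10^10.
Tier 4: 16095²·(1 − 2608/16095)·2520000/2608 = 2.0974871 × 10^11.
Tier 2: 3612²·(1 − 137/3612)·4110000/137 = 3.76551 × 10^11.
Sum = 8.9690541 × 10^11.
SE = √(8.9690541 × 10^11) = 947050.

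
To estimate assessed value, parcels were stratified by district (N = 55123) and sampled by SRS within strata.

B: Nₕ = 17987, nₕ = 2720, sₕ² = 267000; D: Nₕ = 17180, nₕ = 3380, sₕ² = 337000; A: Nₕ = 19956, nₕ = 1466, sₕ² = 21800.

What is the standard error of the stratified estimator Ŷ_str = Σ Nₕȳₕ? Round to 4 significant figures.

Var(Ŷ_str) = Σₕ Nₕ²(1 − fₕ)sₕ²/nₕ.
B: 17987²·(1 − 2720/17987)·267000/2720 = 2.695596 × 10^10.
D: 17180²·(1 − 3380/17180)·337000/3380 = 2.3638257 × 10^10.
A: 19956²·(1 − 1466/19956)·21800/1466 = 5.4869743 × 10^9.
Sum = 5.6081191 × 10^10.
SE = √(5.6081191 × 10^10) = 236800.

236800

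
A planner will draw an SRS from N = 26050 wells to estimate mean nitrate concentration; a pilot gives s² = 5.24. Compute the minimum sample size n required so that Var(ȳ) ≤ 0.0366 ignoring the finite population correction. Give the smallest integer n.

Without fpc, n₀ = s²/D = 5.24/0.0366 = 143.1694.
Rounding up, n = 144.

144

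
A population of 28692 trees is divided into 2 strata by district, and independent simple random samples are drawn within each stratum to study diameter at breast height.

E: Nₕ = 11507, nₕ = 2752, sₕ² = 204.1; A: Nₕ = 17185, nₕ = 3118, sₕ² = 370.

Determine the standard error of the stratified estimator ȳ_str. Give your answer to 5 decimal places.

0.20958

Var(ȳ_str) = Σₕ Wₕ²(1 − fₕ)sₕ²/nₕ with Wₕ = Nₕ/N, N = 28692.
E: Wₕ = 0.40105256; term = 0.40105256²·(1 − 0.23915877)·204.1/2752 = 0.0090759312.
A: Wₕ = 0.59894744; term = 0.59894744²·(1 − 0.18143730)·370/3118 = 0.034846165.
Sum = 0.043922096.
SE = √(0.043922096) = 0.20958.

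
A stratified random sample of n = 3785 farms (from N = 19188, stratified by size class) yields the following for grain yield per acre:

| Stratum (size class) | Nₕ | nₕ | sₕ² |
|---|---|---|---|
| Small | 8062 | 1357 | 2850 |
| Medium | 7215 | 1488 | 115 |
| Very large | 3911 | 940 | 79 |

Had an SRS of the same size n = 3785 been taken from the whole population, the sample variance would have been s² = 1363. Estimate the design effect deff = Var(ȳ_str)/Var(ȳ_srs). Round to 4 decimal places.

Var(ȳ_str) = Σ Wₕ²(1−fₕ)sₕ²/nₕ with Wₕ = Nₕ/19188:
  Small: (8062/19188)²·(1−1357/8062)·2850/1357 = 0.30835228
  Medium: (7215/19188)²·(1−1488/7215)·115/1488 = 0.0086735924
  Very large: (3911/19188)²·(1−940/3911)·79/940 = 0.0026523467
  → Var(ȳ_str) = 0.31967822.
Var(ȳ_srs) = (1 − 3785/19188)·1363/3785 = 0.2890717.
deff = 0.31967822 / 0.2890717 = 1.1059.

1.1059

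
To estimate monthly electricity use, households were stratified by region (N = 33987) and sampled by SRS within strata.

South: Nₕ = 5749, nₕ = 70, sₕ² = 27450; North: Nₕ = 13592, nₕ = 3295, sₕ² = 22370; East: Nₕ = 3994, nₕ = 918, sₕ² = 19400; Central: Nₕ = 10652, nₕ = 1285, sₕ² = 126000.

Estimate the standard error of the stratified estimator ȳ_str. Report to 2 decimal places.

Var(ȳ_str) = Σₕ Wₕ²(1 − fₕ)sₕ²/nₕ with Wₕ = Nₕ/N, N = 33987.
South: Wₕ = 0.16915291; term = 0.16915291²·(1 − 0.01217603)·27450/70 = 11.083651.
North: Wₕ = 0.39991762; term = 0.39991762²·(1 − 0.24242201)·22370/3295 = 0.82258158.
East: Wₕ = 0.11751552; term = 0.11751552²·(1 − 0.22984477)·19400/918 = 0.22476453.
Central: Wₕ = 0.31341395; term = 0.31341395²·(1 − 0.12063462)·126000/1285 = 8.4698054.
Sum = 20.600803.
SE = √(20.600803) = 4.54.

4.54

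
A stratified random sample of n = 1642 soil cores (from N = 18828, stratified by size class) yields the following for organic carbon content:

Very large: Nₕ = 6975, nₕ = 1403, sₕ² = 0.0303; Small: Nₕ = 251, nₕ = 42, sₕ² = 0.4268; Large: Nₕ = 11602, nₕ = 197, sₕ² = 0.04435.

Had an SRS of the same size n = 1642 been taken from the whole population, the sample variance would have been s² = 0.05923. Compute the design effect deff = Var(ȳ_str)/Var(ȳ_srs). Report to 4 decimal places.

2.6697

Var(ȳ_str) = Σ Wₕ²(1−fₕ)sₕ²/nₕ with Wₕ = Nₕ/18828:
  Very large: (6975/18828)²·(1−1403/6975)·0.0303/1403 = 2.3677285 × 10^-6
  Small: (251/18828)²·(1−42/251)·0.4268/42 = 1.5037885 × 10^-6
  Large: (11602/18828)²·(1−197/11602)·0.04435/197 = 8.4032478 × 10^-5
  → Var(ȳ_str) = 8.7903995 × 10^-5.
Var(ȳ_srs) = (1 − 1642/18828)·0.05923/1642 = 3.2926017 × 10^-5.
deff = (8.7903995 × 10^-5) / (3.2926017 × 10^-5) = 2.6697.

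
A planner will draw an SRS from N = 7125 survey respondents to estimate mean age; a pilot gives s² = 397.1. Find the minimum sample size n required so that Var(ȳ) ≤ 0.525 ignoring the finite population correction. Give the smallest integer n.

Without fpc, n₀ = s²/D = 397.1/0.525 = 756.3810.
Rounding up, n = 757.

757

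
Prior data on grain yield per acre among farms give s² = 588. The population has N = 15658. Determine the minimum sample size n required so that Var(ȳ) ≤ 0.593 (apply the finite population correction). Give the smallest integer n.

Without fpc, n₀ = s²/D = 588/0.593 = 991.5683.
With fpc, (1 − n/N)·s²/n ≤ D requires n ≥ n₀/(1 + n₀/N) = 991.5683/(1 + 991.5683/15658) = 932.5153.
Rounding up, n = 933.

933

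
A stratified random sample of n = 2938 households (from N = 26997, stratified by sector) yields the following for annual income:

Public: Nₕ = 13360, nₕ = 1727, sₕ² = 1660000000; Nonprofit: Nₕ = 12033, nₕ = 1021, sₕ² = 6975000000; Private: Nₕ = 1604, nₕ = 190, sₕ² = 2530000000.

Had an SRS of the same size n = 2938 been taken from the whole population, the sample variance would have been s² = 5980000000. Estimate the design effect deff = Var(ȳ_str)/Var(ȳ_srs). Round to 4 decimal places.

Var(ȳ_str) = Σ Wₕ²(1−fₕ)sₕ²/nₕ with Wₕ = Nₕ/26997:
  Public: (13360/26997)²·(1−1727/13360)·1660000000/1727 = 204966.52
  Nonprofit: (12033/26997)²·(1−1021/12033)·6975000000/1021 = 1.2420171 × 10^6
  Private: (1604/26997)²·(1−190/1604)·2530000000/190 = 41437.131
  → Var(ȳ_str) = 1.4884208 × 10^6.
Var(ȳ_srs) = (1 − 2938/26997)·5980000000/2938 = 1.8138921 × 10^6.
deff = (1.4884208 × 10^6) / (1.8138921 × 10^6) = 0.8206.

0.8206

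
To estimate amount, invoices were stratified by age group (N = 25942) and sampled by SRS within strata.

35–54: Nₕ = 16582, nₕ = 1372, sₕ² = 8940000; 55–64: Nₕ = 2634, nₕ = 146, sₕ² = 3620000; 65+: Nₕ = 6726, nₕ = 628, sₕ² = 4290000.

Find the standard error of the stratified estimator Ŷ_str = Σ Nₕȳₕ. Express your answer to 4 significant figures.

Var(Ŷ_str) = Σₕ Nₕ²(1 − fₕ)sₕ²/nₕ.
35–54: 16582²·(1 − 1372/16582)·8940000/1372 = 1.6434236 × 10^12.
55–64: 2634²·(1 − 146/2634)·3620000/146 = 1.6248821 × 10^11.
65+: 6726²·(1 − 628/6726)·4290000/628 = 2.801831 × 10^11.
Sum = 2.0860949 × 10^12.
SE = √(2.0860949 × 10^12) = 1.444 × 10^6.

1.444 × 10^6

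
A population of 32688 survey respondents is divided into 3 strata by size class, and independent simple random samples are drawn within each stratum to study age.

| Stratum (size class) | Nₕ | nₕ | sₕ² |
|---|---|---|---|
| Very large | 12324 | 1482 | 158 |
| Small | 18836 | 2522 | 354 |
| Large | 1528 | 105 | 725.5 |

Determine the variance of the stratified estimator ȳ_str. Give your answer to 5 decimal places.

Var(ȳ_str) = Σₕ Wₕ²(1 − fₕ)sₕ²/nₕ with Wₕ = Nₕ/N, N = 32688.
Very large: Wₕ = 0.37701909; term = 0.37701909²·(1 − 0.12025316)·158/1482 = 0.013331938.
Small: Wₕ = 0.57623593; term = 0.57623593²·(1 − 0.13389255)·354/2522 = 0.040367385.
Large: Wₕ = 0.04674498; term = 0.04674498²·(1 − 0.06871728)·725.5/105 = 0.014060465.
Sum = 0.067759788.

0.06776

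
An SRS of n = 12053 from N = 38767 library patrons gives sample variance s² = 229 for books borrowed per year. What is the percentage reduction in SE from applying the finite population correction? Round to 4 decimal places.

f = n/N = 12053/38767 = 0.31090876.
SE_no-fpc = √(s²/n) = 0.13783838; SE_fpc = √((1−f)s²/n) = 0.11442173.
Ratio = √(1−f) = 0.83011520. Reduction = 100·(1 − 0.83011520) = 16.9885%.

16.9885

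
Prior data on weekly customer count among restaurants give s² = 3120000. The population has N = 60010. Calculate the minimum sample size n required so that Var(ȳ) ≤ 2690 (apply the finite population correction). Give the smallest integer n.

Without fpc, n₀ = s²/D = 3120000/2690 = 1159.8513.
With fpc, (1 − n/N)·s²/n ≤ D requires n ≥ n₀/(1 + n₀/N) = 1159.8513/(1 + 1159.8513/60010) = 1137.8592.
Rounding up, n = 1138.

1138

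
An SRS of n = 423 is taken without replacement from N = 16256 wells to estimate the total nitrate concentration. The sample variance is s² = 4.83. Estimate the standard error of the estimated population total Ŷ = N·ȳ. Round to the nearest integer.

1714

Var(Ŷ) = N²·Var(ȳ) = N²·(1 − n/N)·s²/n.
f = 423/16256 = 0.02602116; Var(ȳ) = 0.97397884·4.83/423 = 0.011121319.
Var(Ŷ) = 16256² · 0.011121319 = 2.9388924 × 10^6.
SE(Ŷ) = √(2.9388924 × 10^6) = 1714.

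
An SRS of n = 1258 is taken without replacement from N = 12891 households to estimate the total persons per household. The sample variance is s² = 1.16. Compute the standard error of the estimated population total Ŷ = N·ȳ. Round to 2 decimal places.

Var(Ŷ) = N²·Var(ȳ) = N²·(1 − n/N)·s²/n.
f = 1258/12891 = 0.09758746; Var(ȳ) = 0.90241254·1.16/1258 = 8.3211331 × 10^-4.
Var(Ŷ) = 12891² · (8.3211331 × 10^-4) = 138278.83.
SE(Ŷ) = √(138278.83) = 371.86.

371.86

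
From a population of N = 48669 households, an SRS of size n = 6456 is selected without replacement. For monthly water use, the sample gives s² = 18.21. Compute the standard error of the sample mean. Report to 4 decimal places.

Under SRS without replacement, Var(ȳ) = (1 − f)·s²/n with f = n/N = 6456/48669 = 0.13265117.
Var(ȳ) = (1 − 0.13265117)·18.21/6456 = 0.86734883·0.002820632 = 0.0024464718.
SE(ȳ) = √(0.0024464718) = 0.0495.

0.0495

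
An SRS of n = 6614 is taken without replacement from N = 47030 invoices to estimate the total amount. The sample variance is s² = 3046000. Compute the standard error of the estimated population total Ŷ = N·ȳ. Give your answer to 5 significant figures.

935610

Var(Ŷ) = N²·Var(ȳ) = N²·(1 − n/N)·s²/n.
f = 6614/47030 = 0.14063364; Var(ȳ) = 0.85936636·3046000/6614 = 395.77108.
Var(Ŷ) = 47030² · 395.77108 = 8.7537475 × 10^11.
SE(Ŷ) = √(8.7537475 × 10^11) = 935610.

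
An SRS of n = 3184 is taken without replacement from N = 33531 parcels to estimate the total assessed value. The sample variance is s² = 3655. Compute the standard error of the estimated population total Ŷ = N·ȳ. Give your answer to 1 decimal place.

34177.3

Var(Ŷ) = N²·Var(ȳ) = N²·(1 − n/N)·s²/n.
f = 3184/33531 = 0.09495691; Var(ȳ) = 0.90504309·3655/3184 = 1.0389235.
Var(Ŷ) = 33531² · 1.0389235 = 1.1680907 × 10^9.
SE(Ŷ) = √(1.1680907 × 10^9) = 34177.3.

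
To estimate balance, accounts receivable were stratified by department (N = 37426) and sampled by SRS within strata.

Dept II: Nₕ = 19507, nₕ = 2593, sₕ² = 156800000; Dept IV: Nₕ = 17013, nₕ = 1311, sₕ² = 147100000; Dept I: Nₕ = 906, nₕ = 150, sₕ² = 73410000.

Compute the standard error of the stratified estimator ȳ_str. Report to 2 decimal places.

189.43

Var(ȳ_str) = Σₕ Wₕ²(1 − fₕ)sₕ²/nₕ with Wₕ = Nₕ/N, N = 37426.
Dept II: Wₕ = 0.52121520; term = 0.52121520²·(1 − 0.13292664)·156800000/2593 = 14244.051.
Dept IV: Wₕ = 0.45457703; term = 0.45457703²·(1 − 0.07705872)·147100000/1311 = 21399.274.
Dept I: Wₕ = 0.02420777; term = 0.02420777²·(1 − 0.16556291)·73410000/150 = 239.31346.
Sum = 35882.638.
SE = √(35882.638) = 189.43.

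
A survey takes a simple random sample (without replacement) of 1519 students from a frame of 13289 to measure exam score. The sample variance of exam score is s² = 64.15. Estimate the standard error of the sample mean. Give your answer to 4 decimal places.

Under SRS without replacement, Var(ȳ) = (1 − f)·s²/n with f = n/N = 1519/13289 = 0.11430506.
Var(ȳ) = (1 − 0.11430506)·64.15/1519 = 0.88569494·0.042231731 = 0.037404431.
SE(ȳ) = √(0.037404431) = 0.1934.

0.1934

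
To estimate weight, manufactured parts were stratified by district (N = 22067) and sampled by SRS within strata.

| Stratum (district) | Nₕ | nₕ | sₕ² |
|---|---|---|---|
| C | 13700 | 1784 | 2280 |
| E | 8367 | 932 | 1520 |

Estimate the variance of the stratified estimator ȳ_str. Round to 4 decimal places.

0.6368

Var(ȳ_str) = Σₕ Wₕ²(1 − fₕ)sₕ²/nₕ with Wₕ = Nₕ/N, N = 22067.
C: Wₕ = 0.62083654; term = 0.62083654²·(1 − 0.13021898)·2280/1784 = 0.42845426.
E: Wₕ = 0.37916346; term = 0.37916346²·(1 − 0.11138998)·1520/932 = 0.2083492.
Sum = 0.63680346.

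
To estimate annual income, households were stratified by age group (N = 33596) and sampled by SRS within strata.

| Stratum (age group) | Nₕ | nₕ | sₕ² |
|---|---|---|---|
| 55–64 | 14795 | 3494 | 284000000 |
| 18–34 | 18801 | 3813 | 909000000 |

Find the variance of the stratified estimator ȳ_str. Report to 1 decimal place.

Var(ȳ_str) = Σₕ Wₕ²(1 − fₕ)sₕ²/nₕ with Wₕ = Nₕ/N, N = 33596.
55–64: Wₕ = 0.44037981; term = 0.44037981²·(1 − 0.23616087)·284000000/3494 = 12040.711.
18–34: Wₕ = 0.55962019; term = 0.55962019²·(1 − 0.20280836)·909000000/3813 = 59517.758.
Sum = 71558.469.

71558.5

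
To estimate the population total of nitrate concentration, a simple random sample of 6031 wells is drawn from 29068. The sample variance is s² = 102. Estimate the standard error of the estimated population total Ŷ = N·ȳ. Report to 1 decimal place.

3365.3

Var(Ŷ) = N²·Var(ȳ) = N²·(1 − n/N)·s²/n.
f = 6031/29068 = 0.20747901; Var(ȳ) = 0.79252099·102/6031 = 0.013403605.
Var(Ŷ) = 29068² · 0.013403605 = 1.1325358 × 10^7.
SE(Ŷ) = √(1.1325358 × 10^7) = 3365.3.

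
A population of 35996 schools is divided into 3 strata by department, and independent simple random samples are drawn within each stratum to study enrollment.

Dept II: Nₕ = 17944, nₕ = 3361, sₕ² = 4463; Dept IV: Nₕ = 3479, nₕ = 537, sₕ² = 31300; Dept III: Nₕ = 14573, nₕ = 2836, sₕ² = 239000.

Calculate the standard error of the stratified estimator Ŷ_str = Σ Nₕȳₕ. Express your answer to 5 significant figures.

123930

Var(Ŷ_str) = Σₕ Nₕ²(1 − fₕ)sₕ²/nₕ.
Dept II: 17944²·(1 − 3361/17944)·4463/3361 = 3.4747576 × 10^8.
Dept IV: 3479²·(1 − 537/3479)·31300/537 = 5.9657788 × 10^8.
Dept III: 14573²·(1 − 2836/14573)·239000/2836 = 1.4414439 × 10^10.
Sum = 1.5358493 × 10^10.
SE = √(1.5358493 × 10^10) = 123930.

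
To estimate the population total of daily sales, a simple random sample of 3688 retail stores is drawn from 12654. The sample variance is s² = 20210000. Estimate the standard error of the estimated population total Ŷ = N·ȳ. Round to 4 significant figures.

Var(Ŷ) = N²·Var(ȳ) = N²·(1 − n/N)·s²/n.
f = 3688/12654 = 0.29144934; Var(ȳ) = 0.70855066·20210000/3688 = 3882.8115.
Var(Ŷ) = 12654² · 3882.8115 = 6.2173021 × 10^11.
SE(Ŷ) = √(6.2173021 × 10^11) = 788500.

788500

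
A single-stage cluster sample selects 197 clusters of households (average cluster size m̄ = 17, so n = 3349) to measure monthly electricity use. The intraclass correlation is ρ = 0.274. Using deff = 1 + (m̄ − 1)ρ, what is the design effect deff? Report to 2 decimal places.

deff = 1 + (17 − 1)·0.274 = 1 + 4.384 = 5.384.

5.38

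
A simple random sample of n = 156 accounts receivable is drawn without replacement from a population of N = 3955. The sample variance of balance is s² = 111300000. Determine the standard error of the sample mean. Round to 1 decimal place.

Under SRS without replacement, Var(ȳ) = (1 − f)·s²/n with f = n/N = 156/3955 = 0.03944374.
Var(ȳ) = (1 − 0.03944374)·111300000/156 = 0.96055626·713461.54 = 685319.95.
SE(ȳ) = √(685319.95) = 827.8.

827.8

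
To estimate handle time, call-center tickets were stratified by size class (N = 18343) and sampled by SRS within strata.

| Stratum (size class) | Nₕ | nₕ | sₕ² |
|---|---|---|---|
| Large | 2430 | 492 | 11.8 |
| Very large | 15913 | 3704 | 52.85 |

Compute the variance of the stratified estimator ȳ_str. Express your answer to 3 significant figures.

0.00857

Var(ȳ_str) = Σₕ Wₕ²(1 − fₕ)sₕ²/nₕ with Wₕ = Nₕ/N, N = 18343.
Large: Wₕ = 0.13247560; term = 0.13247560²·(1 − 0.20246914)·11.8/492 = 3.3568831 × 10^-4.
Very large: Wₕ = 0.86752440; term = 0.86752440²·(1 − 0.23276566)·52.85/3704 = 0.008238828.
Sum = 0.0085745163.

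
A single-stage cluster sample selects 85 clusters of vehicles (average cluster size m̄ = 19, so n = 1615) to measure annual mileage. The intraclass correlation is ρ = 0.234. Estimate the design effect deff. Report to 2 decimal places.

deff = 1 + (19 − 1)·0.234 = 1 + 4.212 = 5.212.

5.21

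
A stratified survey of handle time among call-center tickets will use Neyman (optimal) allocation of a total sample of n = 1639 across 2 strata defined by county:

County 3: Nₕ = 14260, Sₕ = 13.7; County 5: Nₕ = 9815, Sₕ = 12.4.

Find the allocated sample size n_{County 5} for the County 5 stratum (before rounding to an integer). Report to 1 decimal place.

629.1

Neyman allocation: nₕ = n·NₕSₕ / Σⱼ NⱼSⱼ.
Σ NⱼSⱼ = 14260·13.7 + 9815·12.4 = 317068.
n_{County 5} = 1639·9815·12.4 / 317068 = 629.1.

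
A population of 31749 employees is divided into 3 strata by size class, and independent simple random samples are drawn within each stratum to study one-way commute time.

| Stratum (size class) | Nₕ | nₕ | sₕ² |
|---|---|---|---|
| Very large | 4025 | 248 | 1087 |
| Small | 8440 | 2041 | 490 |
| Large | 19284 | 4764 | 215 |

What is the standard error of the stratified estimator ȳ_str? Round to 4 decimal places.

0.3025

Var(ȳ_str) = Σₕ Wₕ²(1 − fₕ)sₕ²/nₕ with Wₕ = Nₕ/N, N = 31749.
Very large: Wₕ = 0.12677565; term = 0.12677565²·(1 − 0.06161491)·1087/248 = 0.06610444.
Small: Wₕ = 0.26583514; term = 0.26583514²·(1 − 0.24182464)·490/2041 = 0.012863156.
Large: Wₕ = 0.60738921; term = 0.60738921²·(1 − 0.24704418)·215/4764 = 0.012536328.
Sum = 0.091503924.
SE = √(0.091503924) = 0.3025.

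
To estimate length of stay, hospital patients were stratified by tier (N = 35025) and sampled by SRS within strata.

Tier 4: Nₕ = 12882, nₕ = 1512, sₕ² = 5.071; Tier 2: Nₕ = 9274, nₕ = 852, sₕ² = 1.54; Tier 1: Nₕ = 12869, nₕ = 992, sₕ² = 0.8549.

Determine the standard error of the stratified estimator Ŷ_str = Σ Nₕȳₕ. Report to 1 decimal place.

Var(Ŷ_str) = Σₕ Nₕ²(1 − fₕ)sₕ²/nₕ.
Tier 4: 12882²·(1 − 1512/12882)·5.071/1512 = 491230.79.
Tier 2: 9274²·(1 − 852/9274)·1.54/852 = 141176.84.
Tier 1: 12869²·(1 − 992/12869)·0.8549/992 = 131721.06.
Sum = 764128.69.
SE = √(764128.69) = 874.1.

874.1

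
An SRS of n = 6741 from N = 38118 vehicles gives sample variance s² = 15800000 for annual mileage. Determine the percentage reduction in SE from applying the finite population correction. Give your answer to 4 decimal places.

9.2721

f = n/N = 6741/38118 = 0.17684558.
SE_no-fpc = √(s²/n) = 48.413489; SE_fpc = √((1−f)s²/n) = 43.924521.
Ratio = √(1−f) = 0.90727858. Reduction = 100·(1 − 0.90727858) = 9.2721%.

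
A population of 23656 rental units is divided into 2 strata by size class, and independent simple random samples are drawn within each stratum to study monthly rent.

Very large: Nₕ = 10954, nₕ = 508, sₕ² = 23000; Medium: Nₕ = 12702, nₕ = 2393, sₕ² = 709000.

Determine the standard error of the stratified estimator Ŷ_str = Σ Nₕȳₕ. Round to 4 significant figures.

Var(Ŷ_str) = Σₕ Nₕ²(1 − fₕ)sₕ²/nₕ.
Very large: 10954²·(1 − 508/10954)·23000/508 = 5.1806814 × 10^9.
Medium: 12702²·(1 − 2393/12702)·709000/2393 = 3.8796468 × 10^10.
Sum = 4.3977149 × 10^10.
SE = √(4.3977149 × 10^10) = 209700.

209700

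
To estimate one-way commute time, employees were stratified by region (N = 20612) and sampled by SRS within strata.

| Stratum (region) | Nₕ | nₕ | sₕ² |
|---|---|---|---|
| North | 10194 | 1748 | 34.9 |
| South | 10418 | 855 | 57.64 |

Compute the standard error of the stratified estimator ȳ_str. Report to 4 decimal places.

0.1409

Var(ȳ_str) = Σₕ Wₕ²(1 − fₕ)sₕ²/nₕ with Wₕ = Nₕ/N, N = 20612.
North: Wₕ = 0.49456627; term = 0.49456627²·(1 − 0.17147342)·34.9/1748 = 0.0040461263.
South: Wₕ = 0.50543373; term = 0.50543373²·(1 − 0.08206950)·57.64/855 = 0.015808698.
Sum = 0.019854824.
SE = √(0.019854824) = 0.1409.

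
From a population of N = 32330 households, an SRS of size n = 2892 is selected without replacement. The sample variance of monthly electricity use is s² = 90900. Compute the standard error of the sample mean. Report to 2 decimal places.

5.35

Under SRS without replacement, Var(ȳ) = (1 − f)·s²/n with f = n/N = 2892/32330 = 0.08945252.
Var(ȳ) = (1 − 0.08945252)·90900/2892 = 0.91054748·31.431535 = 28.619905.
SE(ȳ) = √(28.619905) = 5.35.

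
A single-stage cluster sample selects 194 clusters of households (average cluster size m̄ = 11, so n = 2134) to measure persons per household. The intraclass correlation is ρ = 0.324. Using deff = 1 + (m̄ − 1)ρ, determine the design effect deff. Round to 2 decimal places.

deff = 1 + (11 − 1)·0.324 = 1 + 3.24 = 4.24.

4.24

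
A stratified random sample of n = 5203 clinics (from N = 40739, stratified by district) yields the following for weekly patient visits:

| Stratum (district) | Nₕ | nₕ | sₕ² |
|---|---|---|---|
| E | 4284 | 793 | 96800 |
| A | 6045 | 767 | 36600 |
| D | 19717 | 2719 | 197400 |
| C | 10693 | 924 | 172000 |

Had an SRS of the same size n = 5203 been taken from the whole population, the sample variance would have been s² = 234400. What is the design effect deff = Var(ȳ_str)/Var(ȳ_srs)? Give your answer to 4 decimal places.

0.7225

Var(ȳ_str) = Σ Wₕ²(1−fₕ)sₕ²/nₕ with Wₕ = Nₕ/40739:
  E: (4284/40739)²·(1−793/4284)·96800/793 = 1.0999698
  A: (6045/40739)²·(1−767/6045)·36600/767 = 0.91734075
  D: (19717/40739)²·(1−2719/19717)·197400/2719 = 14.660739
  C: (10693/40739)²·(1−924/10693)·172000/924 = 11.716163
  → Var(ȳ_str) = 28.394213.
Var(ȳ_srs) = (1 − 5203/40739)·234400/5203 = 39.297232.
deff = 28.394213 / 39.297232 = 0.7225.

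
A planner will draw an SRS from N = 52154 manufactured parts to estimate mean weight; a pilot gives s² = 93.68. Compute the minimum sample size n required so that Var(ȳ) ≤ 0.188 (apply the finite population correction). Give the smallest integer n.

Without fpc, n₀ = s²/D = 93.68/0.188 = 498.2979.
With fpc, (1 − n/N)·s²/n ≤ D requires n ≥ n₀/(1 + n₀/N) = 498.2979/(1 + 498.2979/52154) = 493.5820.
Rounding up, n = 494.

494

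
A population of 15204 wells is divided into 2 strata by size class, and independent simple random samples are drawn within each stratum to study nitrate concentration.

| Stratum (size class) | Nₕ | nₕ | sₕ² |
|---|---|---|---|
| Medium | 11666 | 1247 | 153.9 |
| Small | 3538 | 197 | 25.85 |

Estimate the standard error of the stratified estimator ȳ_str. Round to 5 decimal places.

Var(ȳ_str) = Σₕ Wₕ²(1 − fₕ)sₕ²/nₕ with Wₕ = Nₕ/N, N = 15204.
Medium: Wₕ = 0.76729808; term = 0.76729808²·(1 − 0.10689182)·153.9/1247 = 0.064893987.
Small: Wₕ = 0.23270192; term = 0.23270192²·(1 − 0.05568118)·25.85/197 = 0.0067098514.
Sum = 0.071603838.
SE = √(0.071603838) = 0.26759.

0.26759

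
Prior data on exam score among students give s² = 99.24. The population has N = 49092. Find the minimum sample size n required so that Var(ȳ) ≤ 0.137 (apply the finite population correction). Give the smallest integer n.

714

Without fpc, n₀ = s²/D = 99.24/0.137 = 724.3796.
With fpc, (1 − n/N)·s²/n ≤ D requires n ≥ n₀/(1 + n₀/N) = 724.3796/(1 + 724.3796/49092) = 713.8464.
Rounding up, n = 714.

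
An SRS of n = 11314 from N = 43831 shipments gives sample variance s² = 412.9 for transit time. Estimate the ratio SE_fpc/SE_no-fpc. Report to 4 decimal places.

f = n/N = 11314/43831 = 0.25812781.
SE_no-fpc = √(s²/n) = 0.19103562; SE_fpc = √((1−f)s²/n) = 0.16454281.
Ratio = √(1−f) = 0.86132003.

0.8613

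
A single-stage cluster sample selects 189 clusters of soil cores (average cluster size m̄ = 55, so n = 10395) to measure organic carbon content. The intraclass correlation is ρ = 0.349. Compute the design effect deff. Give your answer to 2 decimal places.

19.85

deff = 1 + (55 − 1)·0.349 = 1 + 18.846 = 19.846.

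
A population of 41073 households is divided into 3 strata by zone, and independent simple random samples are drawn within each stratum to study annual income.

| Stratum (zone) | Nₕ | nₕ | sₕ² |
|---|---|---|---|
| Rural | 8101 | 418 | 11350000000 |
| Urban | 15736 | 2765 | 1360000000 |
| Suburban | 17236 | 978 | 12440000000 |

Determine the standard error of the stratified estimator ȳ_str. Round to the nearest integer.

1782

Var(ȳ_str) = Σₕ Wₕ²(1 − fₕ)sₕ²/nₕ with Wₕ = Nₕ/N, N = 41073.
Rural: Wₕ = 0.19723419; term = 0.19723419²·(1 − 0.05159857)·11350000000/418 = 1.0017889 × 10^6.
Urban: Wₕ = 0.38312273; term = 0.38312273²·(1 − 0.17571174)·1360000000/2765 = 59511.203.
Suburban: Wₕ = 0.41964307; term = 0.41964307²·(1 − 0.05674170)·12440000000/978 = 2.1128676 × 10^6.
Sum = 3.1741677 × 10^6.
SE = √(3.1741677 × 10^6) = 1782.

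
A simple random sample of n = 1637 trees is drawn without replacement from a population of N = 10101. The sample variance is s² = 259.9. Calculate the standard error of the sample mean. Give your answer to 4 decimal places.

0.3647

Under SRS without replacement, Var(ȳ) = (1 − f)·s²/n with f = n/N = 1637/10101 = 0.16206316.
Var(ȳ) = (1 − 0.16206316)·259.9/1637 = 0.83793684·0.15876604 = 0.13303591.
SE(ȳ) = √(0.13303591) = 0.3647.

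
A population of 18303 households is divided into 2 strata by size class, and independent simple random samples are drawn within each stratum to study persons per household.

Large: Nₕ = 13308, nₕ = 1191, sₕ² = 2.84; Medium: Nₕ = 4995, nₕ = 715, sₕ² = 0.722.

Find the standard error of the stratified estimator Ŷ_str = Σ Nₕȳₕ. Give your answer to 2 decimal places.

637.26

Var(Ŷ_str) = Σₕ Nₕ²(1 − fₕ)sₕ²/nₕ.
Large: 13308²·(1 − 1191/13308)·2.84/1191 = 384516.06.
Medium: 4995²·(1 − 715/4995)·0.722/715 = 21587.901.
Sum = 406103.96.
SE = √(406103.96) = 637.26.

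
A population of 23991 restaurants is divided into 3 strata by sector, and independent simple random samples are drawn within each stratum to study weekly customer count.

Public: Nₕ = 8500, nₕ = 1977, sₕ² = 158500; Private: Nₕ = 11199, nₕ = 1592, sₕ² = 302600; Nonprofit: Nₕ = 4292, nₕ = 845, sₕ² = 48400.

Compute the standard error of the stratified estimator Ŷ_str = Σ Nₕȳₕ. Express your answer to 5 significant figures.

Var(Ŷ_str) = Σₕ Nₕ²(1 − fₕ)sₕ²/nₕ.
Public: 8500²·(1 − 1977/8500)·158500/1977 = 4.4451754 × 10^9.
Private: 11199²·(1 − 1592/11199)·302600/1592 = 2.044998 × 10^10.
Nonprofit: 4292²·(1 − 845/4292)·48400/845 = 8.4740232 × 10^8.
Sum = 2.5742558 × 10^10.
SE = √(2.5742558 × 10^10) = 160440.

160440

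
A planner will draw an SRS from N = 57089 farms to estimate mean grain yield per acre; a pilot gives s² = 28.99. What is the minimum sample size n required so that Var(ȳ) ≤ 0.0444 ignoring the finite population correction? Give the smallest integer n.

Without fpc, n₀ = s²/D = 28.99/0.0444 = 652.9279.
Rounding up, n = 653.

653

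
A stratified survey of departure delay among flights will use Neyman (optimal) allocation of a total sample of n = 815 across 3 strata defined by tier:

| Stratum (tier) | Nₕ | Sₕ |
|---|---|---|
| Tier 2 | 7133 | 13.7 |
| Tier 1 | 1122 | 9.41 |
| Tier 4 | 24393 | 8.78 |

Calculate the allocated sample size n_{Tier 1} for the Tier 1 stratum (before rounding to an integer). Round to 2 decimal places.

Neyman allocation: nₕ = n·NₕSₕ / Σⱼ NⱼSⱼ.
Σ NⱼSⱼ = 7133·13.7 + 1122·9.41 + 24393·8.78 = 322450.66.
n_{Tier 1} = 815·1122·9.41 / 322450.66 = 26.69.

26.69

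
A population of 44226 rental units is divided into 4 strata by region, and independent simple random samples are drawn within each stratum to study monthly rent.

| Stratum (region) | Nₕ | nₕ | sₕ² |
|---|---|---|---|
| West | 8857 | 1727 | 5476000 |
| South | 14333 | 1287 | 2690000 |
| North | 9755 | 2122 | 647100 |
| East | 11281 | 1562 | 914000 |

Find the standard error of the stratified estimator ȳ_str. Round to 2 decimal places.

Var(ȳ_str) = Σₕ Wₕ²(1 − fₕ)sₕ²/nₕ with Wₕ = Nₕ/N, N = 44226.
West: Wₕ = 0.20026681; term = 0.20026681²·(1 − 0.19498702)·5476000/1727 = 102.37454.
South: Wₕ = 0.32408538; term = 0.32408538²·(1 − 0.08979279)·2690000/1287 = 199.81721.
North: Wₕ = 0.22057161; term = 0.22057161²·(1 − 0.21752947)·647100/2122 = 11.608958.
East: Wₕ = 0.25507620; term = 0.25507620²·(1 − 0.13846290)·914000/1562 = 32.800391.
Sum = 346.6011.
SE = √(346.6011) = 18.62.

18.62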